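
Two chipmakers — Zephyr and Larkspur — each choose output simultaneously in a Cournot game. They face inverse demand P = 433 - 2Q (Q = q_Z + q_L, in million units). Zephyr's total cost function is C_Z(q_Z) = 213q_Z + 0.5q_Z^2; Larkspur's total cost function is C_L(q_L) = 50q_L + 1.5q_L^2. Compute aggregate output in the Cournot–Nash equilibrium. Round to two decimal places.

Zephyr's profit: π_Z = (433 - 2Q)q_Z - (213q_Z + (1/2)q_Z²). Setting ∂π_Z/∂q_Z = 0: 220 - 5q_Z - 2(q_L) = 0.
Larkspur's first-order condition: 383 - 7q_L - 2(q_Z) = 0.
Best responses: q_Z = (220 - 2q_L)/5, q_L = (383 - 2q_Z)/7.
Substituting one into the other gives q_Z = 774/31 and q_L = 1475/31.
Total output Q = 774/31 + 1475/31 = 72.5484.

72.55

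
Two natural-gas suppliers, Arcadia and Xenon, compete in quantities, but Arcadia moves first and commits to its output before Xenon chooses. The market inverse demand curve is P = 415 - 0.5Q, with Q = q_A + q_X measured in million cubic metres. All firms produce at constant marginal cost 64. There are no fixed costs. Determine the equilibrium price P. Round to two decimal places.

151.75

The follower Xenon best-responds to any q_A: π_X = (415 - 0.5Q)q_X - 64q_X.
Setting the follower's marginal profit to zero, 351 - (1/2)q_A - q_X = 0, i.e. q_X = (351 - (1/2)q_A).
Arcadia substitutes q_X(q_A) into its own profit: π_A = q_A(415 - (1/2)q_A - (351 - (1/2)q_A)/2) - 64q_A = (479/2 - (1/4)q_A)q_A - 64q_A.
The leader's first-order condition 351/2 - (1/2)q_A = 0 yields q_A = 351.
Then q_X = (351 - (1/2)·351) = 351/2.
Total output Q = 1053/2, so price P = 415 - (1/2)·(1053/2) = 607/4.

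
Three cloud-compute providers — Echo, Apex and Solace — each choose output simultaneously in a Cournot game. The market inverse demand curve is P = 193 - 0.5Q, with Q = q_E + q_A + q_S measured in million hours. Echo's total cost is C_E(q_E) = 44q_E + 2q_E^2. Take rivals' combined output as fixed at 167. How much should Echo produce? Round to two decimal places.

13.10

With rivals' combined output fixed at 167, Echo's profit is π_E = (193 - (1/2)·167 - (1/2)q_E)q_E - (44q_E + 2q_E²) = (219/2 - (1/2)q_E)q_E - (44q_E + 2q_E²).
∂π_E/∂q_E = 131/2 - 5q_E = 0, so q_E = 131/10.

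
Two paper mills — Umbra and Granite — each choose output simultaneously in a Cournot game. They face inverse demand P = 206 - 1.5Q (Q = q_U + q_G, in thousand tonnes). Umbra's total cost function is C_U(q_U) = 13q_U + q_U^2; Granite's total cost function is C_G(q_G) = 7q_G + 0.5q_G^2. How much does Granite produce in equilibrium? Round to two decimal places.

39.75

Umbra's profit: π_U = (206 - 1.5Q)q_U - (13q_U + q_U²). Setting ∂π_U/∂q_U = 0: 193 - 5q_U - (3/2)(q_G) = 0.
Granite's profit: π_G = (206 - 1.5Q)q_G - (7q_G + (1/2)q_G²). Setting ∂π_G/∂q_G = 0: 199 - 4q_G - (3/2)(q_U) = 0.
Rearranging gives the reaction functions q_U = (193 - (3/2)q_G)/5 and q_G = (199 - (3/2)q_U)/4.
Substituting one into the other gives q_U = 1894/71 and q_G = 39.7465.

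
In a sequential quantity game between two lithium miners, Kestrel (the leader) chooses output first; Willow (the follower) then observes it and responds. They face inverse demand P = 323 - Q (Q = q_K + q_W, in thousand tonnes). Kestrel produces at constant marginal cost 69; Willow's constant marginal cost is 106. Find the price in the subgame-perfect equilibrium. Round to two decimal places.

Solve by backward induction. Given q_K, the follower Willow maximises π_W = (323 - q_K - q_W)q_W - 106q_W.
Setting the follower's marginal profit to zero, 217 - q_K - 2q_W = 0, i.e. q_W = (217 - q_K)/2.
Kestrel substitutes q_W(q_K) into its own profit: π_K = q_K(323 - q_K - (217 - q_K)/2) - 69q_K = (429/2 - (1/2)q_K)q_K - 69q_K.
Leader FOC: 291/2 - q_K = 0, so q_K = 291/2.
Then q_W = (217 - 291/2)/2 = 143/4.
Total output Q = 725/4, so price P = 323 - 725/4 = 567/4.

141.75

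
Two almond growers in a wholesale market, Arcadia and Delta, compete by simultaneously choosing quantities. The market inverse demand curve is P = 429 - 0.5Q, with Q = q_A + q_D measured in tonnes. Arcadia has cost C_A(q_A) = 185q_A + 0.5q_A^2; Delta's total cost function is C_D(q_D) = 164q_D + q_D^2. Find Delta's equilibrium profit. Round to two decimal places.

7552.24

Arcadia's profit: π_A = (429 - 0.5Q)q_A - (185q_A + (1/2)q_A²). Setting ∂π_A/∂q_A = 0: 244 - 2q_A - (1/2)(q_D) = 0.
Delta's profit: π_D = (429 - 0.5Q)q_D - (164q_D + q_D²). Setting ∂π_D/∂q_D = 0: 265 - 3q_D - (1/2)(q_A) = 0.
Rearranging gives the reaction functions q_A = (244 - (1/2)q_D)/2 and q_D = (265 - (1/2)q_A)/3.
Solving the pair: q_A = 104.2609, q_D = 1632/23.
Price P = 429 - (1/2)·175.2174 = 341.3913.
Delta's profit: 341.3913·(1632/23) - 164·(1632/23) - (1632/23)² = 7552.2420.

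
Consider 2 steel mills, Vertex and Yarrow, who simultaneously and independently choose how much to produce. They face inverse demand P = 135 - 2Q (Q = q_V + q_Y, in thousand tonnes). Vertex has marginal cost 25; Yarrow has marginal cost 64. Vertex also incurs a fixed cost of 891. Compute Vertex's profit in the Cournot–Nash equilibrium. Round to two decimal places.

342.39

Vertex's profit: π_V = (135 - 2Q)q_V - (25q_V). Setting ∂π_V/∂q_V = 0: 110 - 4q_V - 2(q_Y) = 0.
Yarrow's first-order condition: 71 - 4q_Y - 2(q_V) = 0.
Best responses: q_V = (110 - 2q_Y)/4, q_Y = (71 - 2q_V)/4.
Substituting one into the other gives q_V = 149/6 and q_Y = 16/3.
Price P = 135 - 2·(181/6) = 224/3.
Vertex's profit: (224/3 - 25)·(149/6) - 891 = 342.3889.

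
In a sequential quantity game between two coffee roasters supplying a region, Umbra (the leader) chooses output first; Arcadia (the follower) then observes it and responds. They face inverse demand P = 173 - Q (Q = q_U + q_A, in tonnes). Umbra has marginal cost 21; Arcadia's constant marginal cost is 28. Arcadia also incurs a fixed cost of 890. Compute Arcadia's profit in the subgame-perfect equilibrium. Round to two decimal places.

The follower Arcadia best-responds to any q_U: π_A = (173 - Q)q_A - 28q_A.
Follower FOC: 145 - q_U - 2q_A = 0, so q_A(q_U) = (145 - q_U)/2.
Umbra substitutes q_A(q_U) into its own profit: π_U = q_U(173 - q_U - (145 - q_U)/2) - 21q_U = (201/2 - (1/2)q_U)q_U - 21q_U.
The leader's first-order condition 159/2 - q_U = 0 yields q_U = 159/2.
Then q_A = (145 - 159/2)/2 = 131/4.
Price P = 173 - 449/4 = 243/4.
Arcadia's profit: (243/4 - 28)·(131/4) - 890 = 182.5625.

182.56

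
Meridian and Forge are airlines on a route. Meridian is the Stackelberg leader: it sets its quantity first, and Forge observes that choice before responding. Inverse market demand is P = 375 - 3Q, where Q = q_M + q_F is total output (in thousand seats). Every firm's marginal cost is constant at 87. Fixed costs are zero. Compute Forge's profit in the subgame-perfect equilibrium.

Solve by backward induction. Given q_M, the follower Forge maximises π_F = (375 - 3q_M - 3q_F)q_F - 87q_F.
Setting the follower's marginal profit to zero, 288 - 3q_M - 6q_F = 0, i.e. q_F = (288 - 3q_M)/6.
The leader anticipates this reaction. Substituting into P = 375 - 3Q gives P = 231 - (3/2)q_M, so π_M = (231 - (3/2)q_M)q_M - 87q_M.
The leader's first-order condition 144 - 3q_M = 0 yields q_M = 48.
Then q_F = (288 - 3·48)/6 = 24.
Price P = 375 - 3·72 = 159.
Forge's profit: (159 - 87)·24 = 1728.

1728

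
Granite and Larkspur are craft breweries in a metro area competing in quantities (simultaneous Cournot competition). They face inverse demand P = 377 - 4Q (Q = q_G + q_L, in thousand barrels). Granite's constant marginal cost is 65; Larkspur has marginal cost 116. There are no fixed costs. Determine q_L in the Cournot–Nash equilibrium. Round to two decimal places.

17.50

Granite's profit: π_G = (377 - 4Q)q_G - (65q_G). Setting ∂π_G/∂q_G = 0: 312 - 8q_G - 4(q_L) = 0.
Larkspur's first-order condition: 261 - 8q_L - 4(q_G) = 0.
Best responses: q_G = (312 - 4q_L)/8, q_L = (261 - 4q_G)/8.
Substituting one into the other gives q_G = 121/4 and q_L = 35/2.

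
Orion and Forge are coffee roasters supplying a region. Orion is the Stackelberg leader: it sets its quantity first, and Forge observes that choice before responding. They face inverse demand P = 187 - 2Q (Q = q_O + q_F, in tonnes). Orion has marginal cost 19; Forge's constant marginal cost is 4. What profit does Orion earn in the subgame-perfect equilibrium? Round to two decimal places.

1463.06

The follower Forge best-responds to any q_O: π_F = (187 - 2Q)q_F - 4q_F.
Setting the follower's marginal profit to zero, 183 - 2q_O - 4q_F = 0, i.e. q_F = (183 - 2q_O)/4.
Orion substitutes q_F(q_O) into its own profit: π_O = q_O(187 - 2q_O - (183 - 2q_O)/2) - 19q_O = (191/2 - q_O)q_O - 19q_O.
The leader's first-order condition 153/2 - 2q_O = 0 yields q_O = 153/4.
Then q_F = (183 - 2·(153/4))/4 = 213/8.
Price P = 187 - 2·(519/8) = 229/4.
Orion's profit: (229/4 - 19)·(153/4) = 1463.0625.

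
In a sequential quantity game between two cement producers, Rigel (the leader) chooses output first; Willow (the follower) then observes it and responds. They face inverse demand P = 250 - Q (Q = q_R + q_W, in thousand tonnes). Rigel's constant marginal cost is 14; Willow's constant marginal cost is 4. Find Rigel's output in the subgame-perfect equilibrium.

113

The follower Willow best-responds to any q_R: π_W = (250 - Q)q_W - 4q_W.
Follower FOC: 246 - q_R - 2q_W = 0, so q_W(q_R) = (246 - q_R)/2.
The leader anticipates this reaction. Substituting into P = 250 - Q gives P = 127 - (1/2)q_R, so π_R = (127 - (1/2)q_R)q_R - 14q_R.
Leader FOC: 113 - q_R = 0, so q_R = 113.
Then q_W = (246 - 113)/2 = 133/2.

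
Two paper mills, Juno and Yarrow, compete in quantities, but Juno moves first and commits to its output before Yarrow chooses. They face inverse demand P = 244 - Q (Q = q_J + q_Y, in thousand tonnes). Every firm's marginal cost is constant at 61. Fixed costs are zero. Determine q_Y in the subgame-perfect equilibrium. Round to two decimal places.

Solve by backward induction. Given q_J, the follower Yarrow maximises π_Y = (244 - q_J - q_Y)q_Y - 61q_Y.
Setting the follower's marginal profit to zero, 183 - q_J - 2q_Y = 0, i.e. q_Y = (183 - q_J)/2.
The leader anticipates this reaction. Substituting into P = 244 - Q gives P = 305/2 - (1/2)q_J, so π_J = (305/2 - (1/2)q_J)q_J - 61q_J.
The leader's first-order condition 183/2 - q_J = 0 yields q_J = 183/2.
Then q_Y = (183 - 183/2)/2 = 183/4.

45.75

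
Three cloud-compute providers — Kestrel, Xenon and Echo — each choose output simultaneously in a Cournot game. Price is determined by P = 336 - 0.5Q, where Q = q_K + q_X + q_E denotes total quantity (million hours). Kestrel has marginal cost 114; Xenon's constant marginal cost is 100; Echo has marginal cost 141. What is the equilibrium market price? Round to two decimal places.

172.75

Kestrel's profit: π_K = (336 - 0.5Q)q_K - (114q_K). Setting ∂π_K/∂q_K = 0: 222 - q_K - (1/2)(q_X + q_E) = 0.
Xenon's first-order condition: 236 - q_X - (1/2)(q_K + q_E) = 0.
Echo's profit: π_E = (336 - 0.5Q)q_E - (141q_E). Setting ∂π_E/∂q_E = 0: 195 - q_E - (1/2)(q_K + q_X) = 0.
Adding the 3 first-order conditions: 653 − 2Q = 0, so Q = 653/2.
Back-substituting: q_K = (222 − 653/4)/(1/2) = 235/2, q_X = (236 − 653/4)/(1/2) = 291/2, q_E = (195 − 653/4)/(1/2) = 127/2.
Total output Q = 653/2, so price P = 336 - (1/2)·(653/2) = 691/4.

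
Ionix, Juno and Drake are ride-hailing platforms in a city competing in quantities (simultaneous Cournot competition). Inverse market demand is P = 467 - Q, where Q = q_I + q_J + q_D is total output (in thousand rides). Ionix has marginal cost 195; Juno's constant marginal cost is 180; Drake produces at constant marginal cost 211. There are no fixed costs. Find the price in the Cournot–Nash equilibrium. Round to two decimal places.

263.25

Ionix's profit: π_I = (467 - Q)q_I - (195q_I). Setting ∂π_I/∂q_I = 0: 272 - 2q_I - (q_J + q_D) = 0.
Juno's first-order condition: 287 - 2q_J - (q_I + q_D) = 0.
Drake's profit: π_D = (467 - Q)q_D - (211q_D). Setting ∂π_D/∂q_D = 0: 256 - 2q_D - (q_I + q_J) = 0.
Adding the 3 conditions: 815 − 2Q − 2Q = 0, i.e. Q = 815/4.
Back-substituting: q_I = (272 − 815/4) = 273/4, q_J = (287 − 815/4) = 333/4, q_D = (256 − 815/4) = 209/4.
Total output Q = 815/4, so price P = 467 - 815/4 = 1053/4.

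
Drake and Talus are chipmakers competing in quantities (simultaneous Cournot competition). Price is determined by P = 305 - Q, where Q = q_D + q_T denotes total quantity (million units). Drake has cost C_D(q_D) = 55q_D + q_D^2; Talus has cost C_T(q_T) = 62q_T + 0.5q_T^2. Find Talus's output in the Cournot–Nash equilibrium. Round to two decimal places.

Drake's profit: π_D = (305 - Q)q_D - (55q_D + q_D²). Setting ∂π_D/∂q_D = 0: 250 - 4q_D - (q_T) = 0.
Talus's first-order condition: 243 - 3q_T - (q_D) = 0.
Rearranging gives the reaction functions q_D = (250 - q_T)/4 and q_T = (243 - q_D)/3.
Substituting one into the other gives q_D = 507/11 and q_T = 722/11.

65.64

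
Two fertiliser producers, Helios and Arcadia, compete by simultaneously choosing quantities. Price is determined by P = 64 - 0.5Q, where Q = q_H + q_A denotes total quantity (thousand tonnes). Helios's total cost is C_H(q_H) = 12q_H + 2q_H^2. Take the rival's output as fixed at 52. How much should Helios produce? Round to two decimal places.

5.20

With the rival's output fixed at 52, Helios's profit is π_H = (64 - (1/2)·52 - (1/2)q_H)q_H - (12q_H + 2q_H²) = (38 - (1/2)q_H)q_H - (12q_H + 2q_H²).
∂π_H/∂q_H = 26 - 5q_H = 0, so q_H = 26/5.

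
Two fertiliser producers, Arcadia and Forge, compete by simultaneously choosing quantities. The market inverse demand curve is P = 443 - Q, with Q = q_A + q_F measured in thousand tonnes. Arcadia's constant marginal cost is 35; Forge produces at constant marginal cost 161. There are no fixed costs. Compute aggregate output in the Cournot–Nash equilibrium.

Arcadia's profit: π_A = (443 - Q)q_A - (35q_A). Setting ∂π_A/∂q_A = 0: 408 - 2q_A - (q_F) = 0.
Forge's profit: π_F = (443 - Q)q_F - (161q_F). Setting ∂π_F/∂q_F = 0: 282 - 2q_F - (q_A) = 0.
Best responses: q_A = (408 - q_F)/2, q_F = (282 - q_A)/2.
Substituting one into the other gives q_A = 178 and q_F = 52.
Total output Q = 178 + 52 = 230.

230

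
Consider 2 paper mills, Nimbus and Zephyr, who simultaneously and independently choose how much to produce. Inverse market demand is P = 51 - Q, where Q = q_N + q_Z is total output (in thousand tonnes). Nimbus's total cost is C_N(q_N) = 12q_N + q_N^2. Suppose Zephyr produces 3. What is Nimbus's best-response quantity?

With the rival's output fixed at 3, Nimbus's profit is π_N = (51 - 3 - q_N)q_N - (12q_N + q_N²) = (48 - q_N)q_N - (12q_N + q_N²).
∂π_N/∂q_N = 36 - 4q_N = 0, so q_N = 9.

9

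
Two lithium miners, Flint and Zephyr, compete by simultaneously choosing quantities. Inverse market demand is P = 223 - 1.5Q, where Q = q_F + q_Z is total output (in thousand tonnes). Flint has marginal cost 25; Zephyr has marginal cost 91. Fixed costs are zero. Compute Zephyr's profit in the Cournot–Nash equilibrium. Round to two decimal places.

Flint's profit: π_F = (223 - 1.5Q)q_F - (25q_F). Setting ∂π_F/∂q_F = 0: 198 - 3q_F - (3/2)(q_Z) = 0.
Zephyr's first-order condition: 132 - 3q_Z - (3/2)(q_F) = 0.
So q_F = (198 - (3/2)q_Z)/3 and q_Z = (132 - (3/2)q_F)/3.
Solving the pair: q_F = 176/3, q_Z = 44/3.
Price P = 223 - (3/2)·(220/3) = 113.
Zephyr's profit: (113 - 91)·(44/3) = 968/3.

322.67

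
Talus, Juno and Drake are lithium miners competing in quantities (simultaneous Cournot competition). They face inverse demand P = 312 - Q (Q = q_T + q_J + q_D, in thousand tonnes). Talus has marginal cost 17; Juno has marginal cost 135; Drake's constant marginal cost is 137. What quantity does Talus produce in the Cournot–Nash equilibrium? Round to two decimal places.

133.25

Talus's profit: π_T = (312 - Q)q_T - (17q_T). Setting ∂π_T/∂q_T = 0: 295 - 2q_T - (q_J + q_D) = 0.
Juno's profit: π_J = (312 - Q)q_J - (135q_J). Setting ∂π_J/∂q_J = 0: 177 - 2q_J - (q_T + q_D) = 0.
Drake's first-order condition: 175 - 2q_D - (q_T + q_J) = 0.
Adding the 3 first-order conditions: 647 − 4Q = 0, so Q = 647/4.
Back-substituting: q_T = (295 − 647/4) = 533/4, q_J = (177 − 647/4) = 61/4, q_D = (175 − 647/4) = 53/4.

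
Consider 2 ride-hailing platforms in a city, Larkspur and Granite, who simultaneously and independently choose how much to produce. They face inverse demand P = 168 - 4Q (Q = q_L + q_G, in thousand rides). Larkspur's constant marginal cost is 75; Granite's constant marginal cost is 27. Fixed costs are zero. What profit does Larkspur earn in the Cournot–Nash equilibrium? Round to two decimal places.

Larkspur's profit: π_L = (168 - 4Q)q_L - (75q_L). Setting ∂π_L/∂q_L = 0: 93 - 8q_L - 4(q_G) = 0.
Granite's first-order condition: 141 - 8q_G - 4(q_L) = 0.
Best responses: q_L = (93 - 4q_G)/8, q_G = (141 - 4q_L)/8.
Substituting one into the other gives q_L = 15/4 and q_G = 63/4.
Price P = 168 - 4·(39/2) = 90.
Larkspur's profit: (90 - 75)·(15/4) = 225/4.

56.25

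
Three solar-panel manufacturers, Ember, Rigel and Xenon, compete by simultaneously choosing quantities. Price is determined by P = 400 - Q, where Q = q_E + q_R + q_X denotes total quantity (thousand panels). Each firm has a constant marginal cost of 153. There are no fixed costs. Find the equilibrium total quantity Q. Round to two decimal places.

185.25

A representative firm's profit is π_i = q_i(400 - Q) - 153q_i.
First-order condition (treating rivals' output as given): 247 - 2q_i - Σ_{j≠i} q_j = 0.
With identical firms every q_j equals q_i, so Σ_{j≠i} q_j = 2q_i and 247 = 4q_i, giving q_i = 247/4.
Total output Q = 247/4 + 247/4 + 247/4 = 741/4.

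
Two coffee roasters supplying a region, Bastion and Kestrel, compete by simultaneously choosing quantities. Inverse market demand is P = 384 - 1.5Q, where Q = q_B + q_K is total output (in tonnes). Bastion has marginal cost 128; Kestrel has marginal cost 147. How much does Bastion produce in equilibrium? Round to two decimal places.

61.11

Bastion's profit: π_B = (384 - 1.5Q)q_B - (128q_B). Setting ∂π_B/∂q_B = 0: 256 - 3q_B - (3/2)(q_K) = 0.
Kestrel's first-order condition: 237 - 3q_K - (3/2)(q_B) = 0.
So q_B = (256 - (3/2)q_K)/3 and q_K = (237 - (3/2)q_B)/3.
Substituting one into the other gives q_B = 550/9 and q_K = 436/9.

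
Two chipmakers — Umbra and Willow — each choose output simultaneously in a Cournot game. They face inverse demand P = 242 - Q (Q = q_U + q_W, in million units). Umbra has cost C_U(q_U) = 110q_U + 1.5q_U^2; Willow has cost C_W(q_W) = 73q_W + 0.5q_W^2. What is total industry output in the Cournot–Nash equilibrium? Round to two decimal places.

67.14

Umbra's profit: π_U = (242 - Q)q_U - (110q_U + (3/2)q_U²). Setting ∂π_U/∂q_U = 0: 132 - 5q_U - (q_W) = 0.
Willow's profit: π_W = (242 - Q)q_W - (73q_W + (1/2)q_W²). Setting ∂π_W/∂q_W = 0: 169 - 3q_W - (q_U) = 0.
Best responses: q_U = (132 - q_W)/5, q_W = (169 - q_U)/3.
Solving the pair: q_U = 227/14, q_W = 713/14.
Total output Q = 227/14 + 713/14 = 470/7.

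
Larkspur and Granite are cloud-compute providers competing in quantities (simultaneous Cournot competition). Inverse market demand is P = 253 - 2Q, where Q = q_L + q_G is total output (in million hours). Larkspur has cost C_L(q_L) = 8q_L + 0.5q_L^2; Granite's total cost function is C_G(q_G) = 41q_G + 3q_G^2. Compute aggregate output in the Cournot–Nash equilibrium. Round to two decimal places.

56.43

Larkspur's profit: π_L = (253 - 2Q)q_L - (8q_L + (1/2)q_L²). Setting ∂π_L/∂q_L = 0: 245 - 5q_L - 2(q_G) = 0.
Granite's first-order condition: 212 - 10q_G - 2(q_L) = 0.
Rearranging gives the reaction functions q_L = (245 - 2q_G)/5 and q_G = (212 - 2q_L)/10.
Substituting one into the other gives q_L = 1013/23 and q_G = 285/23.
Total output Q = 1013/23 + 285/23 = 1298/23.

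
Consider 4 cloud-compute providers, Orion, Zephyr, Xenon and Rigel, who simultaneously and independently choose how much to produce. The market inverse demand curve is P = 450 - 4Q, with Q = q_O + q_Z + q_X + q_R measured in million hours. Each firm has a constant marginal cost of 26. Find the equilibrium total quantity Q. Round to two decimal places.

84.80

Each firm earns π_i = (450 - 4Q)q_i - 26q_i.
First-order condition (treating rivals' output as given): 424 - 8q_i - 4·Σ_{j≠i} q_j = 0.
By symmetry each firm produces the same amount; substituting Σ_{j≠i} q_j = 3q_i yields q_i = 424/20 = 106/5.
Total output Q = 106/5 + 106/5 + 106/5 + 106/5 = 424/5.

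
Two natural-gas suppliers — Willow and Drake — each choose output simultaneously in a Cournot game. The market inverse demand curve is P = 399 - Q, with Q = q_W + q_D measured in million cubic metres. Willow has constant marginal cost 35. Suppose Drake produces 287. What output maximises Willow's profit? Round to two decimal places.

With the rival's output fixed at 287, Willow's profit is π_W = (399 - 287 - q_W)q_W - (35q_W) = (112 - q_W)q_W - (35q_W).
∂π_W/∂q_W = 77 - 2q_W = 0, so q_W = 77/2.

38.50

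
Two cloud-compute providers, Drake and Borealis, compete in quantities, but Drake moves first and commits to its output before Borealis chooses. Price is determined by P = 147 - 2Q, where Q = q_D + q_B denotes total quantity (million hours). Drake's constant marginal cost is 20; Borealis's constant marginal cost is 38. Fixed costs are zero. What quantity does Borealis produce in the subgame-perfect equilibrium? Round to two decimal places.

9.13

Solve by backward induction. Given q_D, the follower Borealis maximises π_B = (147 - 2q_D - 2q_B)q_B - 38q_B.
Follower FOC: 109 - 2q_D - 4q_B = 0, so q_B(q_D) = (109 - 2q_D)/4.
Drake substitutes q_B(q_D) into its own profit: π_D = q_D(147 - 2q_D - (109 - 2q_D)/2) - 20q_D = (185/2 - q_D)q_D - 20q_D.
Leader FOC: 145/2 - 2q_D = 0, so q_D = 145/4.
Then q_B = (109 - 2·(145/4))/4 = 73/8.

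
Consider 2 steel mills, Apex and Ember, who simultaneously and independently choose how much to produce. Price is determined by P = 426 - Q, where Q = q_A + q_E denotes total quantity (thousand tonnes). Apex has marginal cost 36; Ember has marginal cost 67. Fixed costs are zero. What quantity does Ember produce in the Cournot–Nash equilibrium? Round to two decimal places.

109.33

Apex's profit: π_A = (426 - Q)q_A - (36q_A). Setting ∂π_A/∂q_A = 0: 390 - 2q_A - (q_E) = 0.
Ember's profit: π_E = (426 - Q)q_E - (67q_E). Setting ∂π_E/∂q_E = 0: 359 - 2q_E - (q_A) = 0.
Best responses: q_A = (390 - q_E)/2, q_E = (359 - q_A)/2.
Solving the pair: q_A = 421/3, q_E = 328/3.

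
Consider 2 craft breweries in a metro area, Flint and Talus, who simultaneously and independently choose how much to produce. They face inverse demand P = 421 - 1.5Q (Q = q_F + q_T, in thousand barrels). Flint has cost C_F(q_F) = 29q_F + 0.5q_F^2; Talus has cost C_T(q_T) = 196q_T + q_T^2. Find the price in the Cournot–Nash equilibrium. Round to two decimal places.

257.52

Flint's profit: π_F = (421 - 1.5Q)q_F - (29q_F + (1/2)q_F²). Setting ∂π_F/∂q_F = 0: 392 - 4q_F - (3/2)(q_T) = 0.
Talus's profit: π_T = (421 - 1.5Q)q_T - (196q_T + q_T²). Setting ∂π_T/∂q_T = 0: 225 - 5q_T - (3/2)(q_F) = 0.
Rearranging gives the reaction functions q_F = (392 - (3/2)q_T)/4 and q_T = (225 - (3/2)q_F)/5.
Solving the pair: q_F = 91.4085, q_T = 1248/71.
Total output Q = 108.9859, so price P = 421 - (3/2)·108.9859 = 257.5211.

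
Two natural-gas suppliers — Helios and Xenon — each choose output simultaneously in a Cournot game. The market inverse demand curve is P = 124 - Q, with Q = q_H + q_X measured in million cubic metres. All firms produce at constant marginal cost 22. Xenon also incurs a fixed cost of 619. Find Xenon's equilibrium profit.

Each firm earns π_i = (124 - Q)q_i - 22q_i.
First-order condition (treating rivals' output as given): 102 - 2q_i - q_j = 0.
With identical firms every q_j equals q_i, so q_j = q_i and 102 = 3q_i, giving q_i = 34.
Price P = 124 - 68 = 56.
Xenon's profit: (56 - 22)·34 - 619 = 537.

537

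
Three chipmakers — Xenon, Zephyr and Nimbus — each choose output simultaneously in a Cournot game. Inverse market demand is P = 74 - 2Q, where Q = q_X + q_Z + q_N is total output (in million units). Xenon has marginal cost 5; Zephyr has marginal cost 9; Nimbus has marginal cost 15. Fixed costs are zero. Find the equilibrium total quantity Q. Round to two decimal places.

24.13

Xenon's profit: π_X = (74 - 2Q)q_X - (5q_X). Setting ∂π_X/∂q_X = 0: 69 - 4q_X - 2(q_Z + q_N) = 0.
Zephyr's first-order condition: 65 - 4q_Z - 2(q_X + q_N) = 0.
Nimbus's profit: π_N = (74 - 2Q)q_N - (15q_N). Setting ∂π_N/∂q_N = 0: 59 - 4q_N - 2(q_X + q_Z) = 0.
Adding the 3 first-order conditions: 193 − 8Q = 0, so Q = 193/8.
Back-substituting: q_X = (69 − 193/4)/2 = 83/8, q_Z = (65 − 193/4)/2 = 67/8, q_N = (59 − 193/4)/2 = 43/8.
Total output Q = 83/8 + 67/8 + 43/8 = 193/8.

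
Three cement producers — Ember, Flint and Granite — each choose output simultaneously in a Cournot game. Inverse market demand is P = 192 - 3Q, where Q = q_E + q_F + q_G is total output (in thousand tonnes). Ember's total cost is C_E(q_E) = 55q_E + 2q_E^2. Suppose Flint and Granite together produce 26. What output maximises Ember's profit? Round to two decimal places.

5.90

With rivals' combined output fixed at 26, Ember's profit is π_E = (192 - 3·26 - 3q_E)q_E - (55q_E + 2q_E²) = (114 - 3q_E)q_E - (55q_E + 2q_E²).
∂π_E/∂q_E = 59 - 10q_E = 0, so q_E = 59/10.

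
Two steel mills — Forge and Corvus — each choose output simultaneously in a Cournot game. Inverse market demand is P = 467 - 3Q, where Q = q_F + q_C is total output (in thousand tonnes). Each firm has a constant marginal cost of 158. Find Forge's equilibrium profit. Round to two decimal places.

3536.33

Each firm earns π_i = (467 - 3Q)q_i - 158q_i.
Setting ∂π_i/∂q_i = 0 with rivals' quantities fixed: 309 - 6q_i - 3q_j = 0.
With identical firms every q_j equals q_i, so q_j = q_i and 309 = 9q_i, giving q_i = 103/3.
Price P = 467 - 3·(206/3) = 261.
Forge's profit: (261 - 158)·(103/3) = 3536.3333.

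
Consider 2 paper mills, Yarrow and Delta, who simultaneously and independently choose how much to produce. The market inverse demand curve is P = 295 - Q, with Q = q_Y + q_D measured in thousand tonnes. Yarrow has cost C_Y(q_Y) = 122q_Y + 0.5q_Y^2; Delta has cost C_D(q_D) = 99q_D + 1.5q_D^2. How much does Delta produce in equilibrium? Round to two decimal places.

29.64

Yarrow's profit: π_Y = (295 - Q)q_Y - (122q_Y + (1/2)q_Y²). Setting ∂π_Y/∂q_Y = 0: 173 - 3q_Y - (q_D) = 0.
Delta's profit: π_D = (295 - Q)q_D - (99q_D + (3/2)q_D²). Setting ∂π_D/∂q_D = 0: 196 - 5q_D - (q_Y) = 0.
Rearranging gives the reaction functions q_Y = (173 - q_D)/3 and q_D = (196 - q_Y)/5.
Substituting one into the other gives q_Y = 669/14 and q_D = 415/14.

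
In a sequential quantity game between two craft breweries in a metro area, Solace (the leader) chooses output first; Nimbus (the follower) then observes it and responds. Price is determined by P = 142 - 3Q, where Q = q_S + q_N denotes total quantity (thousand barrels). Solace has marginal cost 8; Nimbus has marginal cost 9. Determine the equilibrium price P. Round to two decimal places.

41.75

The follower Nimbus best-responds to any q_S: π_N = (142 - 3Q)q_N - 9q_N.
Follower FOC: 133 - 3q_S - 6q_N = 0, so q_N(q_S) = (133 - 3q_S)/6.
The leader anticipates this reaction. Substituting into P = 142 - 3Q gives P = 151/2 - (3/2)q_S, so π_S = (151/2 - (3/2)q_S)q_S - 8q_S.
Leader FOC: 135/2 - 3q_S = 0, so q_S = 45/2.
Then q_N = (133 - 3·(45/2))/6 = 131/12.
Total output Q = 401/12, so price P = 142 - 3·(401/12) = 167/4.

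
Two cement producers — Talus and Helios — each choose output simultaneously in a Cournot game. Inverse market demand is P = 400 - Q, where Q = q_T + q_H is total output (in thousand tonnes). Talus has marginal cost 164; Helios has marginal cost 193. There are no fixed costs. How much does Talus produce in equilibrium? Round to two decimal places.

Talus's profit: π_T = (400 - Q)q_T - (164q_T). Setting ∂π_T/∂q_T = 0: 236 - 2q_T - (q_H) = 0.
Helios's first-order condition: 207 - 2q_H - (q_T) = 0.
So q_T = (236 - q_H)/2 and q_H = (207 - q_T)/2.
Solving the pair: q_T = 265/3, q_H = 178/3.

88.33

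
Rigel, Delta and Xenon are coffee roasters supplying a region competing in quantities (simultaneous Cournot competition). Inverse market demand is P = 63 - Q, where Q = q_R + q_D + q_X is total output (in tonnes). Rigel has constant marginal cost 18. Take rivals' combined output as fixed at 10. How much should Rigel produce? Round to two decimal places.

17.50

With rivals' combined output fixed at 10, Rigel's profit is π_R = (63 - 10 - q_R)q_R - (18q_R) = (53 - q_R)q_R - (18q_R).
∂π_R/∂q_R = 35 - 2q_R = 0, so q_R = 35/2.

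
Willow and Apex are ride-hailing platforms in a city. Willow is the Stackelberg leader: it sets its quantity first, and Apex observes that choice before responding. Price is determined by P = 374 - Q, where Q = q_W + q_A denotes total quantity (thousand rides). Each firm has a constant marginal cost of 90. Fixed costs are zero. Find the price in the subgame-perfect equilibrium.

161

Solve by backward induction. Given q_W, the follower Apex maximises π_A = (374 - q_W - q_A)q_A - 90q_A.
∂π_A/∂q_A = 284 - q_W - 2q_A = 0 gives the reaction function q_A = (284 - q_W)/2.
Willow substitutes q_A(q_W) into its own profit: π_W = q_W(374 - q_W - (284 - q_W)/2) - 90q_W = (232 - (1/2)q_W)q_W - 90q_W.
The leader's first-order condition 142 - q_W = 0 yields q_W = 142.
Then q_A = (284 - 142)/2 = 71.
Total output Q = 213, so price P = 374 - 213 = 161.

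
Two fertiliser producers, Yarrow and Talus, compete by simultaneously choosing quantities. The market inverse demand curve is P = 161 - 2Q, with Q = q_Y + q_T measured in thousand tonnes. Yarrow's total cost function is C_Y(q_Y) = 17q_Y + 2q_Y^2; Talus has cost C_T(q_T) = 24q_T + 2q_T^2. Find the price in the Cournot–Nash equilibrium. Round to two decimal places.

Yarrow's profit: π_Y = (161 - 2Q)q_Y - (17q_Y + 2q_Y²). Setting ∂π_Y/∂q_Y = 0: 144 - 8q_Y - 2(q_T) = 0.
Talus's profit: π_T = (161 - 2Q)q_T - (24q_T + 2q_T²). Setting ∂π_T/∂q_T = 0: 137 - 8q_T - 2(q_Y) = 0.
Best responses: q_Y = (144 - 2q_T)/8, q_T = (137 - 2q_Y)/8.
Solving the pair: q_Y = 439/30, q_T = 202/15.
Total output Q = 281/10, so price P = 161 - 2·(281/10) = 524/5.

104.80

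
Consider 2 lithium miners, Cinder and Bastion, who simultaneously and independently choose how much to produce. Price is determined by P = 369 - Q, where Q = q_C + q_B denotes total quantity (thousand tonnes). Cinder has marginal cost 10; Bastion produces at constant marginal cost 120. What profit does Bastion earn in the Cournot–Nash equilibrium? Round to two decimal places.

Cinder's profit: π_C = (369 - Q)q_C - (10q_C). Setting ∂π_C/∂q_C = 0: 359 - 2q_C - (q_B) = 0.
Bastion's profit: π_B = (369 - Q)q_B - (120q_B). Setting ∂π_B/∂q_B = 0: 249 - 2q_B - (q_C) = 0.
Best responses: q_C = (359 - q_B)/2, q_B = (249 - q_C)/2.
Solving the pair: q_C = 469/3, q_B = 139/3.
Price P = 369 - 608/3 = 499/3.
Bastion's profit: (499/3 - 120)·(139/3) = 2146.7778.

2146.78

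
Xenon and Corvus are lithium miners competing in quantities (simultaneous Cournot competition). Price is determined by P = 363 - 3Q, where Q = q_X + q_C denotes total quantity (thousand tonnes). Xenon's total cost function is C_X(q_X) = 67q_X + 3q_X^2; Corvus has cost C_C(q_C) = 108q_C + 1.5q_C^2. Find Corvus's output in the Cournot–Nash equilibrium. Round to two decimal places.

21.94

Xenon's profit: π_X = (363 - 3Q)q_X - (67q_X + 3q_X²). Setting ∂π_X/∂q_X = 0: 296 - 12q_X - 3(q_C) = 0.
Corvus's first-order condition: 255 - 9q_C - 3(q_X) = 0.
So q_X = (296 - 3q_C)/12 and q_C = (255 - 3q_X)/9.
Substituting one into the other gives q_X = 211/11 and q_C = 724/33.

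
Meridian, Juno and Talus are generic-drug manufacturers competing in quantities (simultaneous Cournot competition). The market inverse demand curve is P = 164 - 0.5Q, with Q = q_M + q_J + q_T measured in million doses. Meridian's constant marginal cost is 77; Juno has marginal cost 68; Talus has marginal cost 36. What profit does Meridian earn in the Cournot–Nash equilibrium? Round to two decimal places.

Meridian's profit: π_M = (164 - 0.5Q)q_M - (77q_M). Setting ∂π_M/∂q_M = 0: 87 - q_M - (1/2)(q_J + q_T) = 0.
Juno's first-order condition: 96 - q_J - (1/2)(q_M + q_T) = 0.
Talus's first-order condition: 128 - q_T - (1/2)(q_M + q_J) = 0.
Adding the 3 conditions: 311 − Q − Q = 0, i.e. Q = 311/2.
Back-substituting: q_M = (87 − 311/4)/(1/2) = 37/2, q_J = (96 − 311/4)/(1/2) = 73/2, q_T = (128 − 311/4)/(1/2) = 201/2.
Price P = 164 - (1/2)·(311/2) = 345/4.
Meridian's profit: (345/4 - 77)·(37/2) = 1369/8.

171.13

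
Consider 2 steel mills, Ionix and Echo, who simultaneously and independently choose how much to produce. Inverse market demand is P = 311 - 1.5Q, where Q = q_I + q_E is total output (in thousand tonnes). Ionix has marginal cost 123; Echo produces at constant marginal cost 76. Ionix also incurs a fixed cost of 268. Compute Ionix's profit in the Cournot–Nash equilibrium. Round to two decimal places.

Ionix's profit: π_I = (311 - 1.5Q)q_I - (123q_I). Setting ∂π_I/∂q_I = 0: 188 - 3q_I - (3/2)(q_E) = 0.
Echo's profit: π_E = (311 - 1.5Q)q_E - (76q_E). Setting ∂π_E/∂q_E = 0: 235 - 3q_E - (3/2)(q_I) = 0.
So q_I = (188 - (3/2)q_E)/3 and q_E = (235 - (3/2)q_I)/3.
Solving the pair: q_I = 94/3, q_E = 188/3.
Price P = 311 - (3/2)·94 = 170.
Ionix's profit: (170 - 123)·(94/3) - 268 = 1204.6667.

1204.67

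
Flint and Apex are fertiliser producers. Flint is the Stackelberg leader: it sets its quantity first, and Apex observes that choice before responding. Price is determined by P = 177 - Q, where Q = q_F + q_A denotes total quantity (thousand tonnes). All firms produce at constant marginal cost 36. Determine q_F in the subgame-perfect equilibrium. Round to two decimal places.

Solve by backward induction. Given q_F, the follower Apex maximises π_A = (177 - q_F - q_A)q_A - 36q_A.
∂π_A/∂q_A = 141 - q_F - 2q_A = 0 gives the reaction function q_A = (141 - q_F)/2.
The leader anticipates this reaction. Substituting into P = 177 - Q gives P = 213/2 - (1/2)q_F, so π_F = (213/2 - (1/2)q_F)q_F - 36q_F.
The leader's first-order condition 141/2 - q_F = 0 yields q_F = 141/2.
Then q_A = (141 - 141/2)/2 = 141/4.

70.50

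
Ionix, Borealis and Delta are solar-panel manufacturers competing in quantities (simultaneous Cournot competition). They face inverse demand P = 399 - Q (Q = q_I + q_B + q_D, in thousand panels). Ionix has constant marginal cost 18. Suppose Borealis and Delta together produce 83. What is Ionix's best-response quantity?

With rivals' combined output fixed at 83, Ionix's profit is π_I = (399 - 83 - q_I)q_I - (18q_I) = (316 - q_I)q_I - (18q_I).
∂π_I/∂q_I = 298 - 2q_I = 0, so q_I = 149.

149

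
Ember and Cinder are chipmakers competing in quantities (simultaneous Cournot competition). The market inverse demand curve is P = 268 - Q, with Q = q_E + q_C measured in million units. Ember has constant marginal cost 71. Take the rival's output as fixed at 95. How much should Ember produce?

With the rival's output fixed at 95, Ember's profit is π_E = (268 - 95 - q_E)q_E - (71q_E) = (173 - q_E)q_E - (71q_E).
∂π_E/∂q_E = 102 - 2q_E = 0, so q_E = 51.

51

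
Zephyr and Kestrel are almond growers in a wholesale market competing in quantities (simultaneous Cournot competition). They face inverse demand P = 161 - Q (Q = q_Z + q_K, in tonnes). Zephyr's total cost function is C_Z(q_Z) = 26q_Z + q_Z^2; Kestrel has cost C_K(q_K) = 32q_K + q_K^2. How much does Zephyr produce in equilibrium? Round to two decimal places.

27.40

Zephyr's profit: π_Z = (161 - Q)q_Z - (26q_Z + q_Z²). Setting ∂π_Z/∂q_Z = 0: 135 - 4q_Z - (q_K) = 0.
Kestrel's profit: π_K = (161 - Q)q_K - (32q_K + q_K²). Setting ∂π_K/∂q_K = 0: 129 - 4q_K - (q_Z) = 0.
So q_Z = (135 - q_K)/4 and q_K = (129 - q_Z)/4.
Solving the pair: q_Z = 137/5, q_K = 127/5.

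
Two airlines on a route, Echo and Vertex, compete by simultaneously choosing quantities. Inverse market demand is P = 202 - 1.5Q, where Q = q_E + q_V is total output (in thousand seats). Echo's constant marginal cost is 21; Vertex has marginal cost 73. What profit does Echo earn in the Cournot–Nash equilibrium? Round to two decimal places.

Echo's profit: π_E = (202 - 1.5Q)q_E - (21q_E). Setting ∂π_E/∂q_E = 0: 181 - 3q_E - (3/2)(q_V) = 0.
Vertex's first-order condition: 129 - 3q_V - (3/2)(q_E) = 0.
Best responses: q_E = (181 - (3/2)q_V)/3, q_V = (129 - (3/2)q_E)/3.
Substituting one into the other gives q_E = 466/9 and q_V = 154/9.
Price P = 202 - (3/2)·(620/9) = 296/3.
Echo's profit: (296/3 - 21)·(466/9) = 4021.4074.

4021.41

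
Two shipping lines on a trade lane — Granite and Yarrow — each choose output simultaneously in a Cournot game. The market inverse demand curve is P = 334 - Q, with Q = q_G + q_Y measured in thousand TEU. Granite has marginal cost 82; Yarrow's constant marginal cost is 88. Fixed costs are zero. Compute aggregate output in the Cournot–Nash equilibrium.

166

Granite's profit: π_G = (334 - Q)q_G - (82q_G). Setting ∂π_G/∂q_G = 0: 252 - 2q_G - (q_Y) = 0.
Yarrow's first-order condition: 246 - 2q_Y - (q_G) = 0.
Rearranging gives the reaction functions q_G = (252 - q_Y)/2 and q_Y = (246 - q_G)/2.
Substituting one into the other gives q_G = 86 and q_Y = 80.
Total output Q = 86 + 80 = 166.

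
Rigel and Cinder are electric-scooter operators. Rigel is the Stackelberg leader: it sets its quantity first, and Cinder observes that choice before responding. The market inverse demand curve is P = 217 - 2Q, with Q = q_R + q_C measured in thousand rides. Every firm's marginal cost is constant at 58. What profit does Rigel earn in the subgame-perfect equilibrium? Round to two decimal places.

Solve by backward induction. Given q_R, the follower Cinder maximises π_C = (217 - 2q_R - 2q_C)q_C - 58q_C.
Setting the follower's marginal profit to zero, 159 - 2q_R - 4q_C = 0, i.e. q_C = (159 - 2q_R)/4.
The leader anticipates this reaction. Substituting into P = 217 - 2Q gives P = 275/2 - q_R, so π_R = (275/2 - q_R)q_R - 58q_R.
The leader's first-order condition 159/2 - 2q_R = 0 yields q_R = 159/4.
Then q_C = (159 - 2·(159/4))/4 = 159/8.
Price P = 217 - 2·(477/8) = 391/4.
Rigel's profit: (391/4 - 58)·(159/4) = 1580.0625.

1580.06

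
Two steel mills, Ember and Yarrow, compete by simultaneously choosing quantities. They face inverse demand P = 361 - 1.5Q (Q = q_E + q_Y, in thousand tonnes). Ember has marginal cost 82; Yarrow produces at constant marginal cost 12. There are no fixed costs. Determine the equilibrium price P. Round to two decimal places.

Ember's profit: π_E = (361 - 1.5Q)q_E - (82q_E). Setting ∂π_E/∂q_E = 0: 279 - 3q_E - (3/2)(q_Y) = 0.
Yarrow's first-order condition: 349 - 3q_Y - (3/2)(q_E) = 0.
Rearranging gives the reaction functions q_E = (279 - (3/2)q_Y)/3 and q_Y = (349 - (3/2)q_E)/3.
Substituting one into the other gives q_E = 418/9 and q_Y = 838/9.
Total output Q = 1256/9, so price P = 361 - (3/2)·(1256/9) = 455/3.

151.67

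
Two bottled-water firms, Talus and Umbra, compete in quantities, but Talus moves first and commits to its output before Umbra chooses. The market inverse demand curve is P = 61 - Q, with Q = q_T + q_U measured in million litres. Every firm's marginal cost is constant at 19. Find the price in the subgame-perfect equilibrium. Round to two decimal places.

The follower Umbra best-responds to any q_T: π_U = (61 - Q)q_U - 19q_U.
Follower FOC: 42 - q_T - 2q_U = 0, so q_U(q_T) = (42 - q_T)/2.
Talus substitutes q_U(q_T) into its own profit: π_T = q_T(61 - q_T - (42 - q_T)/2) - 19q_T = (40 - (1/2)q_T)q_T - 19q_T.
Maximising: ∂π_T/∂q_T = 21 - q_T = 0, giving q_T = 21.
Then q_U = (42 - 21)/2 = 21/2.
Total output Q = 63/2, so price P = 61 - 63/2 = 59/2.

29.50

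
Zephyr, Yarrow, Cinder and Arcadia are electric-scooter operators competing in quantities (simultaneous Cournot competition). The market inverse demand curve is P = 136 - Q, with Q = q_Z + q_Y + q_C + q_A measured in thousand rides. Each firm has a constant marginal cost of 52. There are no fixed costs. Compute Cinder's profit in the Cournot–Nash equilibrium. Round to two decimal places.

282.24

A representative firm's profit is π_i = q_i(136 - Q) - 52q_i.
First-order condition (treating rivals' output as given): 84 - 2q_i - Σ_{j≠i} q_j = 0.
By symmetry each firm produces the same amount; substituting Σ_{j≠i} q_j = 3q_i yields q_i = 84/5.
Price P = 136 - 336/5 = 344/5.
Cinder's profit: (344/5 - 52)·(84/5) = 282.2400.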